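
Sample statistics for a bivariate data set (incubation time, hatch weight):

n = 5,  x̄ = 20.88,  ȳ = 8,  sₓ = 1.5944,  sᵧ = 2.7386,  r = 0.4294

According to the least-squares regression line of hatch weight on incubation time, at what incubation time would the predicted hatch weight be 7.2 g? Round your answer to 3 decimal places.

b = r · sᵧ/sₓ = 0.4294 · 2.7386/1.5944 = 0.737553
a = ȳ − b·x̄ = 8 − 0.737553·20.88 = -7.400111
Set a + b·x = 7.2: x = (7.2 − (-7.400111)) / 0.737553 = 19.795332

19.795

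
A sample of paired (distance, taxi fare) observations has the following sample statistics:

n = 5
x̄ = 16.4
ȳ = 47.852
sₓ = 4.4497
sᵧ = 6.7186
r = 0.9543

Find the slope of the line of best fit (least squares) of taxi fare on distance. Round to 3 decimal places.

1.441

b = r · sᵧ/sₓ = 0.9543 · 6.7186/4.4497 = 1.440897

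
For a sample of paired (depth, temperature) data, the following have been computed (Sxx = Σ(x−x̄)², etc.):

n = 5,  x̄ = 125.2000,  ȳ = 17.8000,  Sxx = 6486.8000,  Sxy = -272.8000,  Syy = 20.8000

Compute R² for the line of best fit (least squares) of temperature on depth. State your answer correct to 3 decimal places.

0.552

R² = Sxy²/(Sxx·Syy) = (-272.8)²/(6486.8·20.8) = 0.551563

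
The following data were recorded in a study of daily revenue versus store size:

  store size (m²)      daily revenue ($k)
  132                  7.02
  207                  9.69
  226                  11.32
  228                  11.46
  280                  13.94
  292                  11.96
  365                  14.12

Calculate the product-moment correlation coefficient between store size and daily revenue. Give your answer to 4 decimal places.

0.9212

n = 7, Σx = 1730, Σy = 79.51, Σxy = 20652.99, Σx² = 460222, Σy² = 939.3901
Sxx = Σx² − (Σx)²/n = 460222 − 427557.142857 = 32664.857143
Sxy = Σxy − (Σx)(Σy)/n = 20652.99 − 19650.328571 = 1002.661429
Syy = Σy² − (Σy)²/n = 939.3901 − 903.120014 = 36.270086
r = Sxy/√(Sxx·Syy) = 1002.661429/√(1184757.168416) = 1002.661429/1088.465511 = 0.921170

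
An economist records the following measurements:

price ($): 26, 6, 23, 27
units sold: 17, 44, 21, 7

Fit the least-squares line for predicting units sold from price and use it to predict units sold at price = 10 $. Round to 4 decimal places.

n = 4, Σx = 82, Σy = 89, Σxy = 1378, Σx² = 1970
Sxx = Σx² − (Σx)²/n = 1970 − 1681 = 289
Sxy = Σxy − (Σx)(Σy)/n = 1378 − 1824.5 = -446.5
b = Sxy/Sxx = -446.5/289 = -1.544983
a = ȳ − b·x̄ = 22.25 − (-1.544983)·20.5 = 53.922145
ŷ(10) = a + b·10 = 53.922145 + (-1.544983)·10 = 38.472318

38.4723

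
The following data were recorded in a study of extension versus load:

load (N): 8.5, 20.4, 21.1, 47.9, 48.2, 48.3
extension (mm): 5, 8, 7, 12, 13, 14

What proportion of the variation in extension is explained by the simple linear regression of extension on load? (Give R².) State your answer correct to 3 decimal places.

n = 6, Σx = 194.4, Σy = 59, Σxy = 2231, Σx² = 7884.16, Σy² = 647
Sxx = Σx² − (Σx)²/n = 7884.16 − 6298.56 = 1585.6
Sxy = Σxy − (Σx)(Σy)/n = 2231 − 1911.6 = 319.4
Syy = Σy² − (Σy)²/n = 647 − 580.166667 = 66.833333
R² = Sxy²/(Sxx·Syy) = (319.4)²/(1585.6·66.833333) = 0.962682

0.963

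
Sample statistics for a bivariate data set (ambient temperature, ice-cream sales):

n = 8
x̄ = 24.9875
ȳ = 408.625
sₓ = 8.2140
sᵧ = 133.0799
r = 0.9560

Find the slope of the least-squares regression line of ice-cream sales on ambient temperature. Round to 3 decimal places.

b = r · sᵧ/sₓ = 0.956 · 133.0799/8.214 = 15.488725

15.489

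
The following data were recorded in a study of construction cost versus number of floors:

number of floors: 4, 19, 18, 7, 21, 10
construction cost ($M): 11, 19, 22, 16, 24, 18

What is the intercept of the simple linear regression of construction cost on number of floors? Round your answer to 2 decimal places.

n = 6, Σx = 79, Σy = 110, Σxy = 1597, Σx² = 1291
Sxx = Σx² − (Σx)²/n = 1291 − 1040.166667 = 250.833333
Sxy = Σxy − (Σx)(Σy)/n = 1597 − 1448.333333 = 148.666667
b = Sxy/Sxx = 148.666667/250.833333 = 0.592691
a = ȳ − b·x̄ = 18.333333 − 0.592691·13.166667 = 10.529568

10.53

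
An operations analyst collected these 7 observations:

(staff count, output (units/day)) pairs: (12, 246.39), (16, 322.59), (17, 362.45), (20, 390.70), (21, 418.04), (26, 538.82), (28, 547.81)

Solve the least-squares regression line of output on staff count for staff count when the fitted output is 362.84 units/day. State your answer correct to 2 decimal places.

n = 7, Σx = 140, Σy = 2826.8, Σxy = 60220.61, Σx² = 2990
Sxx = Σx² − (Σx)²/n = 2990 − 2800 = 190
Sxy = Σxy − (Σx)(Σy)/n = 60220.61 − 56536 = 3684.61
b = Sxy/Sxx = 3684.61/190 = 19.392684
a = ȳ − b·x̄ = 403.828571 − 19.392684·20 = 15.974887
Set a + b·x = 362.84: x = (362.84 − 15.974887) / 19.392684 = 17.886390

17.89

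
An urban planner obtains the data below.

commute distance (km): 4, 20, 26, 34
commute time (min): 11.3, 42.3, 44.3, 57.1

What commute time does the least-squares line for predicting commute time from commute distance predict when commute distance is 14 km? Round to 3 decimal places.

28.201

n = 4, Σx = 84, Σy = 155, Σxy = 3984.4, Σx² = 2248
Sxx = Σx² − (Σx)²/n = 2248 − 1764 = 484
Sxy = Σxy − (Σx)(Σy)/n = 3984.4 − 3255 = 729.4
b = Sxy/Sxx = 729.4/484 = 1.507025
a = ȳ − b·x̄ = 38.75 − 1.507025·21 = 7.102479
ŷ(14) = a + b·14 = 7.102479 + 1.507025·14 = 28.200826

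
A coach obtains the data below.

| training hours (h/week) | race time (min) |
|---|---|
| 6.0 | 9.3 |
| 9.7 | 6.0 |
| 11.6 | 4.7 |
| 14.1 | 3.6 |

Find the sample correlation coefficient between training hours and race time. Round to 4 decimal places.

-0.9875

n = 4, Σx = 41.4, Σy = 23.6, Σxy = 219.28, Σx² = 463.46, Σy² = 157.54
Sxx = Σx² − (Σx)²/n = 463.46 − 428.49 = 34.97
Sxy = Σxy − (Σx)(Σy)/n = 219.28 − 244.26 = -24.98
Syy = Σy² − (Σy)²/n = 157.54 − 139.24 = 18.3
r = Sxy/√(Sxx·Syy) = -24.98/√(639.951) = -24.98/25.297253 = -0.987459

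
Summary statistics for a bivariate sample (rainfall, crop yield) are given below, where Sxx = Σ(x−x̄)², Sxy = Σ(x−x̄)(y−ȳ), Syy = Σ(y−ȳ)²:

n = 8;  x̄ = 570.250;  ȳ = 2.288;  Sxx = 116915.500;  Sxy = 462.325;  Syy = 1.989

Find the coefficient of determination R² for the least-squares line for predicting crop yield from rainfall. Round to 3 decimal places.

0.919

R² = Sxy²/(Sxx·Syy) = (462.325)²/(116915.5·1.989) = 0.919153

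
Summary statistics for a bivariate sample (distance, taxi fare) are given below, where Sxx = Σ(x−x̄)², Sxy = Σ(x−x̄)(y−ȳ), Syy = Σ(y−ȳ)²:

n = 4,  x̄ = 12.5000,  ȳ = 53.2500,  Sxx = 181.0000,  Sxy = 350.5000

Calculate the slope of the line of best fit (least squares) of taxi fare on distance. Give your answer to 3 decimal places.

b = Sxy/Sxx = 350.5/181 = 1.936464

1.936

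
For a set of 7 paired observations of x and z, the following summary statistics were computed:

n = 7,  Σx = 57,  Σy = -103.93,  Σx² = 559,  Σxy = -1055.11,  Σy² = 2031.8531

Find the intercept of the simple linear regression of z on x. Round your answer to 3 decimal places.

Sxx = Σx² − (Σx)²/n = 559 − 464.142857 = 94.857143
Sxy = Σxy − (Σx)(Σy)/n = -1055.11 − (-846.287143) = -208.822857
b = Sxy/Sxx = -208.822857/94.857143 = -2.201446
a = ȳ − b·x̄ = -14.847143 − (-2.201446)·8.142857 = 3.078916

3.079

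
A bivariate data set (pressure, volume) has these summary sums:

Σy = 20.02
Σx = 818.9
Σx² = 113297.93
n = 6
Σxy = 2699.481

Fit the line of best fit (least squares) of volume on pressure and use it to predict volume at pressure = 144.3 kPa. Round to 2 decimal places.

Sxx = Σx² − (Σx)²/n = 113297.93 − 111766.201667 = 1531.728333
Sxy = Σxy − (Σx)(Σy)/n = 2699.481 − 2732.396333 = -32.915333
b = Sxy/Sxx = -32.915333/1531.728333 = -0.021489
a = ȳ − b·x̄ = 3.336667 − (-0.021489)·136.483333 = 6.269559
ŷ(144.3) = a + b·144.3 = 6.269559 + (-0.021489)·144.3 = 3.168694

3.17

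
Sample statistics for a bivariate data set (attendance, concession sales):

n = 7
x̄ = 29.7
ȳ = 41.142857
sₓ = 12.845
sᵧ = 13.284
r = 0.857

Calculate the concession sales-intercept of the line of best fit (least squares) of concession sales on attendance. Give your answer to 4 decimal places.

b = r · sᵧ/sₓ = 0.857 · 13.284/12.845 = 0.886289
a = ȳ − b·x̄ = 41.142857 − 0.886289·29.7 = 14.820060

14.8201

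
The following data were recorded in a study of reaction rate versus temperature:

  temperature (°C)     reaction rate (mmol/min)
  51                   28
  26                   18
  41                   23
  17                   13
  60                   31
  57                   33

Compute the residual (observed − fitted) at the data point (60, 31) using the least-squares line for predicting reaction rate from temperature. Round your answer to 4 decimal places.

n = 6, Σx = 252, Σy = 146, Σxy = 6801, Σx² = 12096
Sxx = Σx² − (Σx)²/n = 12096 − 10584 = 1512
Sxy = Σxy − (Σx)(Σy)/n = 6801 − 6132 = 669
b = Sxy/Sxx = 669/1512 = 0.442460
a = ȳ − b·x̄ = 24.333333 − 0.442460·42 = 5.75
ŷ(60) = 5.75 + 0.442460·60 = 32.297619
residual = y − ŷ = 31 − 32.297619 = -1.297619

-1.2976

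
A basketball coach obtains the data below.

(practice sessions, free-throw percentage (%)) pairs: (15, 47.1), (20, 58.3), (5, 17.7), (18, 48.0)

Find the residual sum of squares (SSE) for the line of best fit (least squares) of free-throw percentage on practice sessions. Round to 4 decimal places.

25.7845

n = 4, Σx = 58, Σy = 171.1, Σxy = 2825, Σx² = 974, Σy² = 8234.59
Sxx = Σx² − (Σx)²/n = 974 − 841 = 133
Sxy = Σxy − (Σx)(Σy)/n = 2825 − 2480.95 = 344.05
Syy = Σy² − (Σy)²/n = 8234.59 − 7318.8025 = 915.7875
b = Sxy/Sxx = 344.05/133 = 2.586842
SSE = Syy − b·Sxy = 915.7875 − 2.586842·344.05 = 25.784474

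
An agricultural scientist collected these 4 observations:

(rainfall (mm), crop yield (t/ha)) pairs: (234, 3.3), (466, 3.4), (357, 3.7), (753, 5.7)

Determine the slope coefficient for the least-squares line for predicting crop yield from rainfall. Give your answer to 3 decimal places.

n = 4, Σx = 1810, Σy = 16.1, Σxy = 7969.6, Σx² = 966370
Sxx = Σx² − (Σx)²/n = 966370 − 819025 = 147345
Sxy = Σxy − (Σx)(Σy)/n = 7969.6 − 7285.25 = 684.35
b = Sxy/Sxx = 684.35/147345 = 0.004645

0.005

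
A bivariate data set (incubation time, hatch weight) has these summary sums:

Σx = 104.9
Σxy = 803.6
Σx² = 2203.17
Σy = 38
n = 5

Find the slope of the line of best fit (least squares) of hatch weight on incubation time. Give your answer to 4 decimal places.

2.6858

Sxx = Σx² − (Σx)²/n = 2203.17 − 2200.802 = 2.368
Sxy = Σxy − (Σx)(Σy)/n = 803.6 − 797.24 = 6.36
b = Sxy/Sxx = 6.36/2.368 = 2.685811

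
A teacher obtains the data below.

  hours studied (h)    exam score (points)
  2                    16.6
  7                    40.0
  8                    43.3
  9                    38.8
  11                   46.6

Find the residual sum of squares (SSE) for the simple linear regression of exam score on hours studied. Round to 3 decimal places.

61.249

n = 5, Σx = 37, Σy = 185.3, Σxy = 1521.4, Σx² = 319, Σy² = 7427.45
Sxx = Σx² − (Σx)²/n = 319 − 273.8 = 45.2
Sxy = Σxy − (Σx)(Σy)/n = 1521.4 − 1371.22 = 150.18
Syy = Σy² − (Σy)²/n = 7427.45 − 6867.218 = 560.232
b = Sxy/Sxx = 150.18/45.2 = 3.322566
SSE = Syy − b·Sxy = 560.232 − 3.322566·150.18 = 61.248982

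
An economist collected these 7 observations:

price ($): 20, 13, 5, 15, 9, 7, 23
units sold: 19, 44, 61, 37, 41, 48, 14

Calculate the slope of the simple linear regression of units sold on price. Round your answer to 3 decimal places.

n = 7, Σx = 92, Σy = 264, Σxy = 2839, Σx² = 1478
Sxx = Σx² − (Σx)²/n = 1478 − 1209.142857 = 268.857143
Sxy = Σxy − (Σx)(Σy)/n = 2839 − 3469.714286 = -630.714286
b = Sxy/Sxx = -630.714286/268.857143 = -2.345909

-2.346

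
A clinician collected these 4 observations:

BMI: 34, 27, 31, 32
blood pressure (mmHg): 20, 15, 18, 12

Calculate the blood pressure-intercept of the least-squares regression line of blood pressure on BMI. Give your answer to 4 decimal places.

n = 4, Σx = 124, Σy = 65, Σxy = 2027, Σx² = 3870
Sxx = Σx² − (Σx)²/n = 3870 − 3844 = 26
Sxy = Σxy − (Σx)(Σy)/n = 2027 − 2015 = 12
b = Sxy/Sxx = 12/26 = 0.461538
a = ȳ − b·x̄ = 16.25 − 0.461538·31 = 1.942308

1.9423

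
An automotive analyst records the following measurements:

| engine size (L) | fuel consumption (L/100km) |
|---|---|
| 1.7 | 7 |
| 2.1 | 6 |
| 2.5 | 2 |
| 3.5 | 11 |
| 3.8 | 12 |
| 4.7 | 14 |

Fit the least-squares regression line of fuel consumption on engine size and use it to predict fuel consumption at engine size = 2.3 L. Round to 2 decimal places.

6.27

n = 6, Σx = 18.3, Σy = 52, Σxy = 179.4, Σx² = 62.33
Sxx = Σx² − (Σx)²/n = 62.33 − 55.815 = 6.515
Sxy = Σxy − (Σx)(Σy)/n = 179.4 − 158.6 = 20.8
b = Sxy/Sxx = 20.8/6.515 = 3.192632
a = ȳ − b·x̄ = 8.666667 − 3.192632·3.05 = -1.070862
ŷ(2.3) = a + b·2.3 = -1.070862 + 3.192632·2.3 = 6.272192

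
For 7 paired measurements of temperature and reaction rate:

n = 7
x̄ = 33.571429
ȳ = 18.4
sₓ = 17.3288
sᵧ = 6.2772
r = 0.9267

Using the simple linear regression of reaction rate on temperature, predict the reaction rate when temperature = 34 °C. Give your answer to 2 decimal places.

18.54

b = r · sᵧ/sₓ = 0.9267 · 6.2772/17.3288 = 0.335689
a = ȳ − b·x̄ = 18.4 − 0.335689·33.571429 = 7.130453
ŷ(34) = a + b·34 = 7.130453 + 0.335689·34 = 18.543866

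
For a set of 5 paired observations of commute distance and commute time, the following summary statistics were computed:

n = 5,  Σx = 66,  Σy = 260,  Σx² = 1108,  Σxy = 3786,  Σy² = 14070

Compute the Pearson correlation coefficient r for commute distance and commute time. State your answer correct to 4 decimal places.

Sxx = Σx² − (Σx)²/n = 1108 − 871.2 = 236.8
Sxy = Σxy − (Σx)(Σy)/n = 3786 − 3432 = 354
Syy = Σy² − (Σy)²/n = 14070 − 13520 = 550
r = Sxy/√(Sxx·Syy) = 354/√(130240) = 354/360.887794 = 0.980914

0.9809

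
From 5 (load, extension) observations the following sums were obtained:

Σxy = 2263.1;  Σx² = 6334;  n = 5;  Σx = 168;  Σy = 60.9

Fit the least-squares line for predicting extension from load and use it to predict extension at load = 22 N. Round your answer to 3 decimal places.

Sxx = Σx² − (Σx)²/n = 6334 − 5644.8 = 689.2
Sxy = Σxy − (Σx)(Σy)/n = 2263.1 − 2046.24 = 216.86
b = Sxy/Sxx = 216.86/689.2 = 0.314655
a = ȳ − b·x̄ = 12.18 − 0.314655·33.6 = 1.607603
ŷ(22) = a + b·22 = 1.607603 + 0.314655·22 = 8.530006

8.530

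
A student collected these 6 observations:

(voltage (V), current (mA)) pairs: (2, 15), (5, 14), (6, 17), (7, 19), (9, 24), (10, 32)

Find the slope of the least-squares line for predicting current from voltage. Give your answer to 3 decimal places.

n = 6, Σx = 39, Σy = 121, Σxy = 871, Σx² = 295
Sxx = Σx² − (Σx)²/n = 295 − 253.5 = 41.5
Sxy = Σxy − (Σx)(Σy)/n = 871 − 786.5 = 84.5
b = Sxy/Sxx = 84.5/41.5 = 2.036145

2.036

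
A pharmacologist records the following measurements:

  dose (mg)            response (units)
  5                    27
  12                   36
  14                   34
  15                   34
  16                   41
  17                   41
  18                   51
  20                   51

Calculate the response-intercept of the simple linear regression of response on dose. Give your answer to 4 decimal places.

n = 8, Σx = 117, Σy = 315, Σxy = 4844, Σx² = 1859
Sxx = Σx² − (Σx)²/n = 1859 − 1711.125 = 147.875
Sxy = Σxy − (Σx)(Σy)/n = 4844 − 4606.875 = 237.125
b = Sxy/Sxx = 237.125/147.875 = 1.603550
a = ȳ − b·x̄ = 39.375 − 1.603550·14.625 = 15.923077

15.9231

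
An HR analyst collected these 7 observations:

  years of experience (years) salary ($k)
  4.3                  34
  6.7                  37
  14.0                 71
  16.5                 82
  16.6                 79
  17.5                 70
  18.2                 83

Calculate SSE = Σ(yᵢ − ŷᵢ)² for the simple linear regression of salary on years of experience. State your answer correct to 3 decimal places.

n = 7, Σx = 93.8, Σy = 456, Σxy = 6788.1, Σx² = 1444.68, Σy² = 32320
Sxx = Σx² − (Σx)²/n = 1444.68 − 1256.92 = 187.76
Sxy = Σxy − (Σx)(Σy)/n = 6788.1 − 6110.4 = 677.7
Syy = Σy² − (Σy)²/n = 32320 − 29705.142857 = 2614.857143
b = Sxy/Sxx = 677.7/187.76 = 3.609395
SSE = Syy − b·Sxy = 2614.857143 − 3.609395·677.7 = 168.770170

168.770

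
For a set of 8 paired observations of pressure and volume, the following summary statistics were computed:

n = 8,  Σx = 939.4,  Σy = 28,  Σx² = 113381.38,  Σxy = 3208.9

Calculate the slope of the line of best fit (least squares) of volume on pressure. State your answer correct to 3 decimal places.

Sxx = Σx² − (Σx)²/n = 113381.38 − 110309.045 = 3072.335
Sxy = Σxy − (Σx)(Σy)/n = 3208.9 − 3287.9 = -79
b = Sxy/Sxx = -79/3072.335 = -0.025713

-0.026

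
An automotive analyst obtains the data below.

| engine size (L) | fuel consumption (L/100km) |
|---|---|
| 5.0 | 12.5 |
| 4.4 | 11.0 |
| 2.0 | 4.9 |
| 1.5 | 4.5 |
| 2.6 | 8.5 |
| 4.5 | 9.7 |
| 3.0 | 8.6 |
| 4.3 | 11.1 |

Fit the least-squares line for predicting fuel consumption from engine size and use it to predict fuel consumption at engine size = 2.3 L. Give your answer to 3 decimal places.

n = 8, Σx = 27.3, Σy = 70.8, Σxy = 266.73, Σx² = 105.11
Sxx = Σx² − (Σx)²/n = 105.11 − 93.16125 = 11.94875
Sxy = Σxy − (Σx)(Σy)/n = 266.73 − 241.605 = 25.125
b = Sxy/Sxx = 25.125/11.94875 = 2.102730
a = ȳ − b·x̄ = 8.85 − 2.102730·3.4125 = 1.674432
ŷ(2.3) = a + b·2.3 = 1.674432 + 2.102730·2.3 = 6.510712

6.511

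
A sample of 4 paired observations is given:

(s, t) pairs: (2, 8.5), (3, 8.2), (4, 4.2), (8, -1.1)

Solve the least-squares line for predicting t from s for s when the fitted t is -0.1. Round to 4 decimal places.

n = 4, Σx = 17, Σy = 19.8, Σxy = 49.6, Σx² = 93
Sxx = Σx² − (Σx)²/n = 93 − 72.25 = 20.75
Sxy = Σxy − (Σx)(Σy)/n = 49.6 − 84.15 = -34.55
b = Sxy/Sxx = -34.55/20.75 = -1.665060
a = ȳ − b·x̄ = 4.95 − (-1.665060)·4.25 = 12.026506
Set a + b·x = -0.1: x = (-0.1 − 12.026506) / (-1.665060) = 7.282923

7.2829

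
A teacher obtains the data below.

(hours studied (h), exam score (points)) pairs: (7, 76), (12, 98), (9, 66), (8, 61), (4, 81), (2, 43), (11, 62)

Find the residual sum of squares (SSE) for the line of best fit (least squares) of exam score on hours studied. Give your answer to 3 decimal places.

n = 7, Σx = 53, Σy = 487, Σxy = 3882, Σx² = 479, Σy² = 35711
Sxx = Σx² − (Σx)²/n = 479 − 401.285714 = 77.714286
Sxy = Σxy − (Σx)(Σy)/n = 3882 − 3687.285714 = 194.714286
Syy = Σy² − (Σy)²/n = 35711 − 33881.285714 = 1829.714286
b = Sxy/Sxx = 194.714286/77.714286 = 2.505515
SSE = Syy − b·Sxy = 1829.714286 − 2.505515·194.714286 = 1341.854779

1341.855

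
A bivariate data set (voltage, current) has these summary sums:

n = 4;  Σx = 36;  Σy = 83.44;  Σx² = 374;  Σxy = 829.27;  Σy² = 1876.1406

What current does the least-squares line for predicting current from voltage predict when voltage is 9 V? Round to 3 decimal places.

20.860

Sxx = Σx² − (Σx)²/n = 374 − 324 = 50
Sxy = Σxy − (Σx)(Σy)/n = 829.27 − 750.96 = 78.31
b = Sxy/Sxx = 78.31/50 = 1.5662
a = ȳ − b·x̄ = 20.86 − 1.5662·9 = 6.7642
ŷ(9) = a + b·9 = 6.7642 + 1.5662·9 = 20.86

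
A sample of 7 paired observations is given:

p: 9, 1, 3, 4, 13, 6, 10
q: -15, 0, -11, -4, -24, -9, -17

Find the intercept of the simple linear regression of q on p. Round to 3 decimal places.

0.208

n = 7, Σx = 46, Σy = -80, Σxy = -720, Σx² = 412
Sxx = Σx² − (Σx)²/n = 412 − 302.285714 = 109.714286
Sxy = Σxy − (Σx)(Σy)/n = -720 − (-525.714286) = -194.285714
b = Sxy/Sxx = -194.285714/109.714286 = -1.770833
a = ȳ − b·x̄ = -11.428571 − (-1.770833)·6.571429 = 0.208333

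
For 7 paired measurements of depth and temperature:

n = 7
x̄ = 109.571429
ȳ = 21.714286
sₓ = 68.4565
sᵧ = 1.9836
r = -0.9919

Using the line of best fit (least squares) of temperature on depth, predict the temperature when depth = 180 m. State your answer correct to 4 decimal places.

19.6901

b = r · sᵧ/sₓ = -0.9919 · 1.9836/68.4565 = -0.028741
a = ȳ − b·x̄ = 21.714286 − (-0.028741)·109.571429 = 24.863518
ŷ(180) = a + b·180 = 24.863518 + (-0.028741)·180 = 19.690073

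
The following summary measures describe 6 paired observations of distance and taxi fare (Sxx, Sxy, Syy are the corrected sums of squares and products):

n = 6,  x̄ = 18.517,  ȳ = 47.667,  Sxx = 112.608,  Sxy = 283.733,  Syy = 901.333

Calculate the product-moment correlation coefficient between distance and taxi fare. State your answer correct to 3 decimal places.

0.891

r = Sxy/√(Sxx·Syy) = 283.733/√(101497.306464) = 283.733/318.586419 = 0.890600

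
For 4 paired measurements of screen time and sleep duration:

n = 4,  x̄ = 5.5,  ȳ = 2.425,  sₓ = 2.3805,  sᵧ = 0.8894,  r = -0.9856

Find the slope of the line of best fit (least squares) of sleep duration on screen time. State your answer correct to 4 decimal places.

-0.3682

b = r · sᵧ/sₓ = -0.9856 · 0.8894/2.3805 = -0.368239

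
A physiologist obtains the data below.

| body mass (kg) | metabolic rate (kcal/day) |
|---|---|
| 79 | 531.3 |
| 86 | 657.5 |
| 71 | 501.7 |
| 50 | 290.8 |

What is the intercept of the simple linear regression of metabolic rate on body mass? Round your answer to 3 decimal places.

-192.747

n = 4, Σx = 286, Σy = 1981.3, Σxy = 148678.4, Σx² = 21178
Sxx = Σx² − (Σx)²/n = 21178 − 20449 = 729
Sxy = Σxy − (Σx)(Σy)/n = 148678.4 − 141662.95 = 7015.45
b = Sxy/Sxx = 7015.45/729 = 9.623388
a = ȳ − b·x̄ = 495.325 − 9.623388·71.5 = -192.747257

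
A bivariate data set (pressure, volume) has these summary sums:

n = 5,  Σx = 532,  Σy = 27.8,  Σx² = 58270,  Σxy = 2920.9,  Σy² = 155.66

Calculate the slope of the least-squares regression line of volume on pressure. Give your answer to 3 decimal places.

-0.022

Sxx = Σx² − (Σx)²/n = 58270 − 56604.8 = 1665.2
Sxy = Σxy − (Σx)(Σy)/n = 2920.9 − 2957.92 = -37.02
b = Sxy/Sxx = -37.02/1665.2 = -0.022232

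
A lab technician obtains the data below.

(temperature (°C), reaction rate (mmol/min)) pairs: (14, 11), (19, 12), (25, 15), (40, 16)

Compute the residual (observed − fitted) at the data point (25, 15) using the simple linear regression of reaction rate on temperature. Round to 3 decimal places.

n = 4, Σx = 98, Σy = 54, Σxy = 1397, Σx² = 2782
Sxx = Σx² − (Σx)²/n = 2782 − 2401 = 381
Sxy = Σxy − (Σx)(Σy)/n = 1397 − 1323 = 74
b = Sxy/Sxx = 74/381 = 0.194226
a = ȳ − b·x̄ = 13.5 − 0.194226·24.5 = 8.741470
ŷ(25) = 8.741470 + 0.194226·25 = 13.597113
residual = y − ŷ = 15 − 13.597113 = 1.402887

1.403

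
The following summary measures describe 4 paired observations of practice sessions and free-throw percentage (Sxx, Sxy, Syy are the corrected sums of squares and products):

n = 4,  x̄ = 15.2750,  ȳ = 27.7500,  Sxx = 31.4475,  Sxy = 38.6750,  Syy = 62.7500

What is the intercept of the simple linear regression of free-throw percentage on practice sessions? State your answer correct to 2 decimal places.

8.96

b = Sxy/Sxx = 38.675/31.4475 = 1.229827
a = ȳ − b·x̄ = 27.75 − 1.229827·15.275 = 8.964385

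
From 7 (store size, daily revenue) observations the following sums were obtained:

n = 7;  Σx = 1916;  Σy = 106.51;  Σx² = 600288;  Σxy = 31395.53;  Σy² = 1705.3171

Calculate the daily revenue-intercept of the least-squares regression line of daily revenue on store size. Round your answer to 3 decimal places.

Sxx = Σx² − (Σx)²/n = 600288 − 524436.571429 = 75851.428571
Sxy = Σxy − (Σx)(Σy)/n = 31395.53 − 29153.308571 = 2242.221429
b = Sxy/Sxx = 2242.221429/75851.428571 = 0.029561
a = ȳ − b·x̄ = 15.215714 − 0.029561·273.714286 = 7.124528

7.125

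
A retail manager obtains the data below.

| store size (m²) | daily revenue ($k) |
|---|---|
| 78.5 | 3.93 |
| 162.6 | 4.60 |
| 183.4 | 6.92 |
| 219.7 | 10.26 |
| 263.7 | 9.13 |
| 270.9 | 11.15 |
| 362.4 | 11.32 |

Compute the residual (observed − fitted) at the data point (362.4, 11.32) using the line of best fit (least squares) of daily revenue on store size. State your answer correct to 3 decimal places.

-1.160

n = 7, Σx = 1541.2, Σy = 57.31, Σxy = 14110.199, Σx² = 388762.92
Sxx = Σx² − (Σx)²/n = 388762.92 − 339328.205714 = 49434.714286
Sxy = Σxy − (Σx)(Σy)/n = 14110.199 − 12618.024571 = 1492.174429
b = Sxy/Sxx = 1492.174429/49434.714286 = 0.030185
a = ȳ − b·x̄ = 8.187143 − 0.030185·220.171429 = 1.541324
ŷ(362.4) = 1.541324 + 0.030185·362.4 = 12.480277
residual = y − ŷ = 11.32 − 12.480277 = -1.160277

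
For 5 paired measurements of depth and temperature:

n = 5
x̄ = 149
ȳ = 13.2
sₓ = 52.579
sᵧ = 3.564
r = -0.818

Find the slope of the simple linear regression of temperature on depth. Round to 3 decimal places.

-0.055

b = r · sᵧ/sₓ = -0.818 · 3.564/52.579 = -0.055447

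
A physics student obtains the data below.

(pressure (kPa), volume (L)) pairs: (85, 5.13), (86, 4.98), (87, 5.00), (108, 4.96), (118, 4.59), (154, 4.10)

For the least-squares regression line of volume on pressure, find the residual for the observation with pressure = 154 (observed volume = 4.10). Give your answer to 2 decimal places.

-0.04

n = 6, Σx = 638, Σy = 28.76, Σxy = 3008.03, Σx² = 71494
Sxx = Σx² − (Σx)²/n = 71494 − 67840.666667 = 3653.333333
Sxy = Σxy − (Σx)(Σy)/n = 3008.03 − 3058.146667 = -50.116667
b = Sxy/Sxx = -50.116667/3653.333333 = -0.013718
a = ȳ − b·x̄ = 4.793333 − (-0.013718)·106.333333 = 6.252021
ŷ(154) = 6.252021 + (-0.013718)·154 = 4.139439
residual = y − ŷ = 4.10 − 4.139439 = -0.039439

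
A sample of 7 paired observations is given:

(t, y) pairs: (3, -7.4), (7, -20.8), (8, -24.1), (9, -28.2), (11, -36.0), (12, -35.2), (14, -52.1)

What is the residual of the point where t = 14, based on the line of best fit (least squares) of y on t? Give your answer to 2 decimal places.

-4.58

n = 7, Σx = 64, Σy = -203.8, Σxy = -2162.2, Σx² = 664
Sxx = Σx² − (Σx)²/n = 664 − 585.142857 = 78.857143
Sxy = Σxy − (Σx)(Σy)/n = -2162.2 − (-1863.314286) = -298.885714
b = Sxy/Sxx = -298.885714/78.857143 = -3.790217
a = ȳ − b·x̄ = -29.114286 − (-3.790217)·9.142857 = 5.539130
ŷ(14) = 5.539130 + (-3.790217)·14 = -47.523913
residual = y − ŷ = -52.1 − (-47.523913) = -4.576087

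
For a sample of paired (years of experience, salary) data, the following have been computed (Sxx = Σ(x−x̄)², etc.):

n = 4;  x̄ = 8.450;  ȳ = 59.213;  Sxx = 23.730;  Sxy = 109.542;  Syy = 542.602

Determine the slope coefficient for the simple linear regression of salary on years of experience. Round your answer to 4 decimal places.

b = Sxy/Sxx = 109.542/23.73 = 4.616182

4.6162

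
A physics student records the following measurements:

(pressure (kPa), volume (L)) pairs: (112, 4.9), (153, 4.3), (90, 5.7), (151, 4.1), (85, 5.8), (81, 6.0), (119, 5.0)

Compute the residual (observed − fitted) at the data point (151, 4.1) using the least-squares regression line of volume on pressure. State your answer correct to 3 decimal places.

-0.084

n = 7, Σx = 791, Σy = 35.8, Σxy = 3912.8, Σx² = 94801
Sxx = Σx² − (Σx)²/n = 94801 − 89383 = 5418
Sxy = Σxy − (Σx)(Σy)/n = 3912.8 − 4045.4 = -132.6
b = Sxy/Sxx = -132.6/5418 = -0.024474
a = ȳ − b·x̄ = 5.114286 − (-0.024474)·113 = 7.879845
ŷ(151) = 7.879845 + (-0.024474)·151 = 4.184275
residual = y − ŷ = 4.1 − 4.184275 = -0.084275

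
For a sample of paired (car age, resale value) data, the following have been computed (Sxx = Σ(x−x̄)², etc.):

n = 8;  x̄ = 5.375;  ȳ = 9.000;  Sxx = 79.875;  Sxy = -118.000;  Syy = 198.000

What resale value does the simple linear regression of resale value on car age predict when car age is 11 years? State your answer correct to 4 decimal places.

0.6901

b = Sxy/Sxx = -118/79.875 = -1.477308
a = ȳ − b·x̄ = 9 − (-1.477308)·5.375 = 16.940532
ŷ(11) = a + b·11 = 16.940532 + (-1.477308)·11 = 0.690141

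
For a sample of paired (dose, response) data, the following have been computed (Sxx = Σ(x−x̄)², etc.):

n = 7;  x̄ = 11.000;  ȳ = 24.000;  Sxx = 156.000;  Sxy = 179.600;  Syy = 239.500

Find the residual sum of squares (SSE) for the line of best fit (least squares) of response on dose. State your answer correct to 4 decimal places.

32.7297

b = Sxy/Sxx = 179.6/156 = 1.151282
SSE = Syy − b·Sxy = 239.5 − 1.151282·179.6 = 32.729744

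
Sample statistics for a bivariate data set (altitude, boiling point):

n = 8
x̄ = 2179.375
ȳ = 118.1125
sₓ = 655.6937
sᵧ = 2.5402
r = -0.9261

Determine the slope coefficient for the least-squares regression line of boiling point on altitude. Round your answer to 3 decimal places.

b = r · sᵧ/sₓ = -0.9261 · 2.5402/655.6937 = -0.003588

-0.004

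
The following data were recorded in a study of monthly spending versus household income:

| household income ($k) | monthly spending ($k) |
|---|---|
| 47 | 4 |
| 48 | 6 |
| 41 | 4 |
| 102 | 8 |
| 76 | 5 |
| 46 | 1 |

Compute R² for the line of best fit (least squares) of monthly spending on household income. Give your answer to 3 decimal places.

0.517

n = 6, Σx = 360, Σy = 28, Σxy = 1882, Σx² = 24490, Σy² = 158
Sxx = Σx² − (Σx)²/n = 24490 − 21600 = 2890
Sxy = Σxy − (Σx)(Σy)/n = 1882 − 1680 = 202
Syy = Σy² − (Σy)²/n = 158 − 130.666667 = 27.333333
R² = Sxy²/(Sxx·Syy) = (202)²/(2890·27.333333) = 0.516550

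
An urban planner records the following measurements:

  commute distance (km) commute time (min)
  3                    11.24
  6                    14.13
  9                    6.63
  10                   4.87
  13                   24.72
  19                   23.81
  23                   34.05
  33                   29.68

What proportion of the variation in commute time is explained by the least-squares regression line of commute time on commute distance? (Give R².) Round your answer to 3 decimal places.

0.627

n = 8, Σx = 116, Σy = 149.13, Σxy = 2763.21, Σx² = 2374, Σy² = 3611.9677
Sxx = Σx² − (Σx)²/n = 2374 − 1682 = 692
Sxy = Σxy − (Σx)(Σy)/n = 2763.21 − 2162.385 = 600.825
Syy = Σy² − (Σy)²/n = 3611.9677 − 2779.969613 = 831.998087
R² = Sxy²/(Sxx·Syy) = (600.825)²/(692·831.998087) = 0.627000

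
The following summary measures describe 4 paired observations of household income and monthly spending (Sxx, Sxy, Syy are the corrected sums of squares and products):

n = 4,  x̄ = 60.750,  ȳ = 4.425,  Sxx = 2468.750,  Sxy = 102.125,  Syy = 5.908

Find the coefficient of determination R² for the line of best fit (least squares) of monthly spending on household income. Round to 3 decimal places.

0.715

R² = Sxy²/(Sxx·Syy) = (102.125)²/(2468.75·5.908) = 0.715067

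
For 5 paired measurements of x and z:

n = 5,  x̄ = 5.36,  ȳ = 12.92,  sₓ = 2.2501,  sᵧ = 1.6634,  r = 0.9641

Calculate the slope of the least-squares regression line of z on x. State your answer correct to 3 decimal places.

b = r · sᵧ/sₓ = 0.9641 · 1.6634/2.2501 = 0.712717

0.713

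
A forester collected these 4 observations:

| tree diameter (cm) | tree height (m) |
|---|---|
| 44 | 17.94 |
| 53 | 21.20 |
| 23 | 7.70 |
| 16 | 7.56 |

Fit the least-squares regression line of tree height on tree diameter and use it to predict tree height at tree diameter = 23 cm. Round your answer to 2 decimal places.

9.21

n = 4, Σx = 136, Σy = 54.4, Σxy = 2211.02, Σx² = 5530
Sxx = Σx² − (Σx)²/n = 5530 − 4624 = 906
Sxy = Σxy − (Σx)(Σy)/n = 2211.02 − 1849.6 = 361.42
b = Sxy/Sxx = 361.42/906 = 0.398918
a = ȳ − b·x̄ = 13.6 − 0.398918·34 = 0.036777
ŷ(23) = a + b·23 = 0.036777 + 0.398918·23 = 9.211898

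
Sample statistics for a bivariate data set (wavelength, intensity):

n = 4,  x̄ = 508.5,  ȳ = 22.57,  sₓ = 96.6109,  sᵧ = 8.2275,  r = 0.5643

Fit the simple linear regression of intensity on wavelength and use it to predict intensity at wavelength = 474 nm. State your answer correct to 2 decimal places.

20.91

b = r · sᵧ/sₓ = 0.5643 · 8.2275/96.6109 = 0.048056
a = ȳ − b·x̄ = 22.57 − 0.048056·508.5 = -1.866712
ŷ(474) = a + b·474 = -1.866712 + 0.048056·474 = 20.912052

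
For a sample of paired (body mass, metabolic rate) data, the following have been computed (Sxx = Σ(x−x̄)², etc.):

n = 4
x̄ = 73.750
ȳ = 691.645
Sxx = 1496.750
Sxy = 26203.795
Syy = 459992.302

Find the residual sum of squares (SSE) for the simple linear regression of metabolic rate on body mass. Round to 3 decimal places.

b = Sxy/Sxx = 26203.795/1496.75 = 17.507129
SSE = Syy − b·Sxy = 459992.302 − 17.507129·26203.795 = 1239.088436

1239.088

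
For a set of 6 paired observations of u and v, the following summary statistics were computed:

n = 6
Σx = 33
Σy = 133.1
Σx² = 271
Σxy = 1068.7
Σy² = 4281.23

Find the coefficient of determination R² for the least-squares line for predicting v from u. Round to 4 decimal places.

0.9531

Sxx = Σx² − (Σx)²/n = 271 − 181.5 = 89.5
Sxy = Σxy − (Σx)(Σy)/n = 1068.7 − 732.05 = 336.65
Syy = Σy² − (Σy)²/n = 4281.23 − 2952.601667 = 1328.628333
R² = Sxy²/(Sxx·Syy) = (336.65)²/(89.5·1328.628333) = 0.953083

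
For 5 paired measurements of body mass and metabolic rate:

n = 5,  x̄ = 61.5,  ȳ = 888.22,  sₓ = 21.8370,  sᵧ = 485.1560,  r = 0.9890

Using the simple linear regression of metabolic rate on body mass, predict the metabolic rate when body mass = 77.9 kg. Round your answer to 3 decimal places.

1248.573

b = r · sᵧ/sₓ = 0.989 · 485.156/21.837 = 21.972766
a = ȳ − b·x̄ = 888.22 − 21.972766·61.5 = -463.105089
ŷ(77.9) = a + b·77.9 = -463.105089 + 21.972766·77.9 = 1248.573357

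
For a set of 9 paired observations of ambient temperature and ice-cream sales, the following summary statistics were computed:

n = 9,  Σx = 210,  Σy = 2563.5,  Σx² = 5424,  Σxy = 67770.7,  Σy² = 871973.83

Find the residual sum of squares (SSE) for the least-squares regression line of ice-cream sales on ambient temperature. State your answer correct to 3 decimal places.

21015.102

Sxx = Σx² − (Σx)²/n = 5424 − 4900 = 524
Sxy = Σxy − (Σx)(Σy)/n = 67770.7 − 59815 = 7955.7
Syy = Σy² − (Σy)²/n = 871973.83 − 730170.25 = 141803.58
b = Sxy/Sxx = 7955.7/524 = 15.182634
SSE = Syy − b·Sxy = 141803.58 − 15.182634·7955.7 = 21015.101966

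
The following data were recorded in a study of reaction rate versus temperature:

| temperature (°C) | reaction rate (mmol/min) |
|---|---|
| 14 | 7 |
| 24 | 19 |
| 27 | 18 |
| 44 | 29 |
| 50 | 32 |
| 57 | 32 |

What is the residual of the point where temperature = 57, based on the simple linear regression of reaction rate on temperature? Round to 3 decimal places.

n = 6, Σx = 216, Σy = 137, Σxy = 5740, Σx² = 9186
Sxx = Σx² − (Σx)²/n = 9186 − 7776 = 1410
Sxy = Σxy − (Σx)(Σy)/n = 5740 − 4932 = 808
b = Sxy/Sxx = 808/1410 = 0.573050
a = ȳ − b·x̄ = 22.833333 − 0.573050·36 = 2.203546
ŷ(57) = 2.203546 + 0.573050·57 = 34.867376
residual = y − ŷ = 32 − 34.867376 = -2.867376

-2.867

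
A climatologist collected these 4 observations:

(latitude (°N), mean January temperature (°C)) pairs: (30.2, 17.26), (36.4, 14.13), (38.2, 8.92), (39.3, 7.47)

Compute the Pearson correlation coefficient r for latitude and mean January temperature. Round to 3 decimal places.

-0.926

n = 4, Σx = 144.1, Σy = 47.78, Σxy = 1669.899, Σx² = 5240.73, Σy² = 632.9318
Sxx = Σx² − (Σx)²/n = 5240.73 − 5191.2025 = 49.5275
Sxy = Σxy − (Σx)(Σy)/n = 1669.899 − 1721.2745 = -51.3755
Syy = Σy² − (Σy)²/n = 632.9318 − 570.7321 = 62.1997
r = Sxy/√(Sxx·Syy) = -51.3755/√(3080.595642) = -51.3755/55.503114 = -0.925633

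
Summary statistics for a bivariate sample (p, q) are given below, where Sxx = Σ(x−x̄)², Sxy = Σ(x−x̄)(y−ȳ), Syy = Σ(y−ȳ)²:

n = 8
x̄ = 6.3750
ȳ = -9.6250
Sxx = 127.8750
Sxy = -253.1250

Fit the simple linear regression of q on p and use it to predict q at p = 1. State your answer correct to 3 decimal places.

1.015

b = Sxy/Sxx = -253.125/127.875 = -1.979472
a = ȳ − b·x̄ = -9.625 − (-1.979472)·6.375 = 2.994135
ŷ(1) = a + b·1 = 2.994135 + (-1.979472)·1 = 1.014663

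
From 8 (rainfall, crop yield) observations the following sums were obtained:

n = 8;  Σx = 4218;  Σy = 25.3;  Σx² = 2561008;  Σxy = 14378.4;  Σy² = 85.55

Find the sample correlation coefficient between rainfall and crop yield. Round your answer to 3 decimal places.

Sxx = Σx² − (Σx)²/n = 2561008 − 2223940.5 = 337067.5
Sxy = Σxy − (Σx)(Σy)/n = 14378.4 − 13339.425 = 1038.975
Syy = Σy² − (Σy)²/n = 85.55 − 80.01125 = 5.53875
r = Sxy/√(Sxx·Syy) = 1038.975/√(1866932.615625) = 1038.975/1366.357426 = 0.760398

0.760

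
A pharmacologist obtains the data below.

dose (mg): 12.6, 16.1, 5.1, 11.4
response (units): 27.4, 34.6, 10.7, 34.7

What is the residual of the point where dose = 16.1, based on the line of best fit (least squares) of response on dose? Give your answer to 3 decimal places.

-2.797

n = 4, Σx = 45.2, Σy = 107.4, Σxy = 1352.45, Σx² = 573.94
Sxx = Σx² − (Σx)²/n = 573.94 − 510.76 = 63.18
Sxy = Σxy − (Σx)(Σy)/n = 1352.45 − 1213.62 = 138.83
b = Sxy/Sxx = 138.83/63.18 = 2.197373
a = ȳ − b·x̄ = 26.85 − 2.197373·11.3 = 2.019690
ŷ(16.1) = 2.019690 + 2.197373·16.1 = 37.397388
residual = y − ŷ = 34.6 − 37.397388 = -2.797388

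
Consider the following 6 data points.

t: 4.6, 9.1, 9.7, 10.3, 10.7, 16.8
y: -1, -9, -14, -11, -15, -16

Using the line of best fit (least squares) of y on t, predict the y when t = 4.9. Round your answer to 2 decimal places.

-4.66

n = 6, Σx = 61.2, Σy = -66, Σxy = -764.9, Σx² = 700.88
Sxx = Σx² − (Σx)²/n = 700.88 − 624.24 = 76.64
Sxy = Σxy − (Σx)(Σy)/n = -764.9 − (-673.2) = -91.7
b = Sxy/Sxx = -91.7/76.64 = -1.196503
a = ȳ − b·x̄ = -11 − (-1.196503)·10.2 = 1.204332
ŷ(4.9) = a + b·4.9 = 1.204332 + (-1.196503)·4.9 = -4.658533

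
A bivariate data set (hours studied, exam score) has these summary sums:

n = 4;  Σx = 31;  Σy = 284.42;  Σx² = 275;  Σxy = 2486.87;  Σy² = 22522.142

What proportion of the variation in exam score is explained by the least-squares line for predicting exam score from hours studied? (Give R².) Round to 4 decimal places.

Sxx = Σx² − (Σx)²/n = 275 − 240.25 = 34.75
Sxy = Σxy − (Σx)(Σy)/n = 2486.87 − 2204.255 = 282.615
Syy = Σy² − (Σy)²/n = 22522.142 − 20223.6841 = 2298.4579
R² = Sxy²/(Sxx·Syy) = (282.615)²/(34.75·2298.4579) = 0.999998

1.0000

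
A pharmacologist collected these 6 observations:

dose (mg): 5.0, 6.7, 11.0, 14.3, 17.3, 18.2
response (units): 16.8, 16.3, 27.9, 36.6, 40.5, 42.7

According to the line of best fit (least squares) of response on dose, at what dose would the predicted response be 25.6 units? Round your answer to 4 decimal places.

9.9375

n = 6, Σx = 72.5, Σy = 180.8, Σxy = 2501.28, Σx² = 1025.91
Sxx = Σx² − (Σx)²/n = 1025.91 − 876.041667 = 149.868333
Sxy = Σxy − (Σx)(Σy)/n = 2501.28 − 2184.666667 = 316.613333
b = Sxy/Sxx = 316.613333/149.868333 = 2.112610
a = ȳ − b·x̄ = 30.133333 − 2.112610·12.083333 = 4.605963
Set a + b·x = 25.6: x = (25.6 − 4.605963) / 2.112610 = 9.937488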